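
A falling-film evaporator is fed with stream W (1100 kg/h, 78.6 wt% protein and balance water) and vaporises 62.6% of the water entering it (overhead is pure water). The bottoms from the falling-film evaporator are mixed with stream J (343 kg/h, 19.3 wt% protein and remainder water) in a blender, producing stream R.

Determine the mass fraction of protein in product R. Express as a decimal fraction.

Vapour removed = 0.626×0.214×1100 = 147.36 kg/h; concentrate = 952.64 kg/h.
protein reaching the mixer = 864.6 (from concentrate) + 343×0.193 = 930.8 kg/h.
Product flow = 952.64 + 343 = 1295.6 kg/h; protein fraction = 0.718.

0.718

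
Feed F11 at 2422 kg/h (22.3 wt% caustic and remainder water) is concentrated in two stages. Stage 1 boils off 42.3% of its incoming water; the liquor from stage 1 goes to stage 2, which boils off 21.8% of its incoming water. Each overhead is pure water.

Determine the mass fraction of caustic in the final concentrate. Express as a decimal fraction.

water in feed = 2422×0.777 = 1881.9 kg/h.
After stage 1: water left = (1−0.423)×1881.9 = 1085.9; stream total = 1626 kg/h.
After stage 2: water left = (1−0.218)×1085.9 = 849.14; final concentrate = 1389.2 kg/h.
caustic fraction = 540.11/1389.2 = 0.3888.

0.3888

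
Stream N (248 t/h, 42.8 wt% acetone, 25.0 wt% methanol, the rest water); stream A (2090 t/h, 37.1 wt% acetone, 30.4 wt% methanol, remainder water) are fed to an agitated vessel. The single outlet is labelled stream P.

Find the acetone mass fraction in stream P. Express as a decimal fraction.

0.377

Total flow out = 248 + 2090 = 2338 t/h.
acetone in = 248×0.428 + 2090×0.371 = 881.53 t/h.
acetone mass fraction in P = 881.53/2338 = 0.377.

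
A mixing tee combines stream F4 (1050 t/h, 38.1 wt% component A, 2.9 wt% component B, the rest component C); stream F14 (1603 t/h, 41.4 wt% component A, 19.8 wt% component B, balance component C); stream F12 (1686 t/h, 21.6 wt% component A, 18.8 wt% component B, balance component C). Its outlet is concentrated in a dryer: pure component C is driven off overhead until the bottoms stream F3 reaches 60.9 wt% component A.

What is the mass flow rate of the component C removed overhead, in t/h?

component A entering = 1050×0.381 + 1603×0.414 + 1686×0.216 = 1427.9 t/h.
All component A reports to F3, so F3 = 1427.9/0.609 = 2344.6 t/h.
Total feed = 4339 t/h; overhead = 4339 − 2344.6 = 1994.4 t/h.

1994 t/h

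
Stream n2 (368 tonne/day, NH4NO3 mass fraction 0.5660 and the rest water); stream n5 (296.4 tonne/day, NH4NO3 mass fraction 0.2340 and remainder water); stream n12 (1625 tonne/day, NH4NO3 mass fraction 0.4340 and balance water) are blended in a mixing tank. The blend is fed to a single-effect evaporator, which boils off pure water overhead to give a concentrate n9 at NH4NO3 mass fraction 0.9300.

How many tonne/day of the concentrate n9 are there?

1057 tonne/day

NH4NO3 entering = 368×0.566 + 296.4×0.234 + 1625×0.434 = 982.9 tonne/day.
All NH4NO3 reports to n9, so n9 = 982.9/0.930 = 1056.9 tonne/day.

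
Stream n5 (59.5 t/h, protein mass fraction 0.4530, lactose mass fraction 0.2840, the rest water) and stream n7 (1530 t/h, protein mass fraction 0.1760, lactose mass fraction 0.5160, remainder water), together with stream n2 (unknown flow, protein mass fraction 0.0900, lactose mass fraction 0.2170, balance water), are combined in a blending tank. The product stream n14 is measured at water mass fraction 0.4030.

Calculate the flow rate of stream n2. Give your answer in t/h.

Let n2 be the unknown flow. Total out = 1589.5 + n2.
water balance: 486.89 + 0.693·n2 = 0.403·(1589.5 + n2)
(0.693 − 0.403)·n2 = 0.403×1589.5 − 486.89 = 153.68
n2 = 153.68 / 0.290 = 529.93 t/h

529.9 t/h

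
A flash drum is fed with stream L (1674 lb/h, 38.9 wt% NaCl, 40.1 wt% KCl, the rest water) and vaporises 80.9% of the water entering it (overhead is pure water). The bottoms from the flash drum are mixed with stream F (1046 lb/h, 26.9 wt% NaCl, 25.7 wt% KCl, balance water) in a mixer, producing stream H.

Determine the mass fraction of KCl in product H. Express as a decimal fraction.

0.386

Vapour removed = 0.809×0.210×1674 = 284.4 lb/h; concentrate = 1389.6 lb/h.
KCl reaching the mixer = 671.27 (from concentrate) + 1046×0.257 = 940.1 lb/h.
Product flow = 1389.6 + 1046 = 2435.6 lb/h; KCl fraction = 0.386.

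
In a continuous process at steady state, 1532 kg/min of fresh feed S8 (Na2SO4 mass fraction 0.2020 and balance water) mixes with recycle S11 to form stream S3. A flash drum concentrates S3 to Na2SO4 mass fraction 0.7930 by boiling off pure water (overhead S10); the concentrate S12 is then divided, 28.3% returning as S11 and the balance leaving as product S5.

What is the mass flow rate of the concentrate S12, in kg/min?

Overall Na2SO4 balance (none leaves overhead): Na2SO4 in fresh feed = Na2SO4 in product, i.e. 1532×0.202 = (1−0.283)·S12·0.793.
S12 = 309.46/(0.793×0.717) = 544.27 kg/min.

544.3 kg/min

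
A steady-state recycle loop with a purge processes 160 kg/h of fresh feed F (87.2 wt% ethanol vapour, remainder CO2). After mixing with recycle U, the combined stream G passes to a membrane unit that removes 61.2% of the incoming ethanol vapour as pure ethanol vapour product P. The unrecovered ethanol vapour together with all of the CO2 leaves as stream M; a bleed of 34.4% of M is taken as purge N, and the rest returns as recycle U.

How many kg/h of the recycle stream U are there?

86.69 kg/h

CO2 enters only via F and leaves only via the purge: 160×0.128 = 0.344×(CO2 in M), and the membrane unit passes all CO2, so CO2 in G = CO2 in M = 59.535 kg/h.
ethanol vapour in G: m_A = 160×0.872 + (1−0.344)·(1−0.612)·m_A, so m_A = 139.52/0.7455 = 187.16 kg/h.
M = (1−0.612)×187.16 + 59.535 = 132.15 kg/h.
Recycle U = (1−0.344)×132.15 = 86.691 kg/h.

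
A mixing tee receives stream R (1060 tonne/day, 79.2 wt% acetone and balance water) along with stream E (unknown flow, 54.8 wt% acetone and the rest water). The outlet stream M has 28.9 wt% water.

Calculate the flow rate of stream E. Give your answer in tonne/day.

Let E be the unknown flow. Total out = 1060 + E.
water balance: 220.48 + 0.452·E = 0.289·(1060 + E)
(0.452 − 0.289)·E = 0.289×1060 − 220.48 = 85.86
E = 85.86 / 0.163 = 526.75 tonne/day

526.7 tonne/day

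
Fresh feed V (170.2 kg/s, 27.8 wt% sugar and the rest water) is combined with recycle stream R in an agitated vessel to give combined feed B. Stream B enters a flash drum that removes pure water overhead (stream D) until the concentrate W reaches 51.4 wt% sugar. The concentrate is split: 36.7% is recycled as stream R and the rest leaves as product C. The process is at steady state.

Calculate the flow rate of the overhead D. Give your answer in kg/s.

78.15 kg/s

Overall sugar balance (none leaves overhead): sugar in fresh feed = sugar in product, i.e. 170.2×0.278 = (1−0.367)·W·0.514.
W = 47.316/(0.514×0.633) = 145.42 kg/s.
Recycle R = 0.367×145.42 = 53.371 kg/s.
Combined feed B = 170.2 + 53.371 = 223.57 kg/s.
Overhead D = B − W = 223.57 − 145.42 = 78.146 kg/s.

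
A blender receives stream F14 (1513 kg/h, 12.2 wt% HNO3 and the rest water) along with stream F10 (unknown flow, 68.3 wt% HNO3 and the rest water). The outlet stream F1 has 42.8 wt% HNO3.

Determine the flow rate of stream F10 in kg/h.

1816 kg/h

Let F10 be the unknown flow. Total out = 1513 + F10.
HNO3 balance: 184.59 + 0.683·F10 = 0.428·(1513 + F10)
(0.683 − 0.428)·F10 = 0.428×1513 − 184.59 = 462.98
F10 = 462.98 / 0.255 = 1815.6 kg/h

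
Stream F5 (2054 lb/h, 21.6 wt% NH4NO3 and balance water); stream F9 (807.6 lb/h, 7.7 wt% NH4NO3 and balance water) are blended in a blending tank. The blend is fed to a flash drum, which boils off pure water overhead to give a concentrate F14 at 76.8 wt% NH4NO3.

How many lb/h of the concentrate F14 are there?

658.7 lb/h

NH4NO3 entering = 2054×0.216 + 807.6×0.077 = 505.85 lb/h.
All NH4NO3 reports to F14, so F14 = 505.85/0.768 = 658.66 lb/h.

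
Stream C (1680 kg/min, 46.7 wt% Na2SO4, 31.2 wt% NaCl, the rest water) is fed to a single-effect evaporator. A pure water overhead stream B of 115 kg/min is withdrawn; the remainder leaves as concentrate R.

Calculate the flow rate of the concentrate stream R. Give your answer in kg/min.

Concentrate = 1680 − 115 = 1565 kg/min.

1565 kg/min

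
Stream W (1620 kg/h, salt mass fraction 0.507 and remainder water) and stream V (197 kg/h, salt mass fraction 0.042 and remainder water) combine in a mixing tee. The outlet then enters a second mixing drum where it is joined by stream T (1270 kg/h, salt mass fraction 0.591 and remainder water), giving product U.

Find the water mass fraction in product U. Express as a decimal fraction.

Overall, product flow = 3087 kg/h.
water in = 1620×0.493 + 197×0.958 + 1270×0.409 = 1506.8 kg/h.
water fraction in U = 0.488.

0.488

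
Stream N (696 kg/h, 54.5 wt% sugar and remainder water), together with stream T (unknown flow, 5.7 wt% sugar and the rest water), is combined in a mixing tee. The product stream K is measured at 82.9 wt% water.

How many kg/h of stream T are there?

2283 kg/h

Let T be the unknown flow. Total out = 696 + T.
water balance: 316.68 + 0.943·T = 0.829·(696 + T)
(0.943 − 0.829)·T = 0.829×696 − 316.68 = 260.3
T = 260.3 / 0.114 = 2283.4 kg/h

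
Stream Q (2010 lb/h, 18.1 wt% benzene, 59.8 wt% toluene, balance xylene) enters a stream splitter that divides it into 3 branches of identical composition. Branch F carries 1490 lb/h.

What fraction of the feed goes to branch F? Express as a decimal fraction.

0.741

Fraction to F = 1490/2010 = 0.7413.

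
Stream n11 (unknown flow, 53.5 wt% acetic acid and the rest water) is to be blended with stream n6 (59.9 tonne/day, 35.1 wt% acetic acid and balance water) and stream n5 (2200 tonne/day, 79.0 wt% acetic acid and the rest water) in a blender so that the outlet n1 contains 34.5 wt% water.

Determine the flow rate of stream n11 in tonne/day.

2323 tonne/day

Let n11 be the unknown flow. Total out = 2259.9 + n11.
water balance: 500.88 + 0.465·n11 = 0.345·(2259.9 + n11)
(0.465 − 0.345)·n11 = 0.345×2259.9 − 500.88 = 278.79
n11 = 278.79 / 0.120 = 2323.3 tonne/day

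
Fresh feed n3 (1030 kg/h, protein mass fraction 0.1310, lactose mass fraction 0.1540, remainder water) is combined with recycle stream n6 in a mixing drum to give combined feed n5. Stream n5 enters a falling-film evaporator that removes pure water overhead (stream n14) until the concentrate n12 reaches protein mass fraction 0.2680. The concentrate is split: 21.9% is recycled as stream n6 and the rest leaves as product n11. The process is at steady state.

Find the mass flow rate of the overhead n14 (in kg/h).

526.5 kg/h

Overall protein balance (none leaves overhead): protein in fresh feed = protein in product, i.e. 1030×0.131 = (1−0.219)·n12·0.268.
n12 = 134.93/(0.268×0.781) = 644.65 kg/h.
Recycle n6 = 0.219×644.65 = 141.18 kg/h.
Combined feed n5 = 1030 + 141.18 = 1171.2 kg/h.
Overhead n14 = n5 − n12 = 1171.2 − 644.65 = 526.53 kg/h.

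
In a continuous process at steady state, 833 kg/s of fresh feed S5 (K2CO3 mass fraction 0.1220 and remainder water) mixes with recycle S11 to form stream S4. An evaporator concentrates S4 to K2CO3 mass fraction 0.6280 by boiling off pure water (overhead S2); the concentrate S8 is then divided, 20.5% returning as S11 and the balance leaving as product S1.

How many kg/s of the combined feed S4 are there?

874.7 kg/s

Overall K2CO3 balance (none leaves overhead): K2CO3 in fresh feed = K2CO3 in product, i.e. 833×0.122 = (1−0.205)·S8·0.628.
S8 = 101.63/(0.628×0.795) = 203.55 kg/s.
Recycle S11 = 0.205×203.55 = 41.728 kg/s.
Combined feed S4 = 833 + 41.728 = 874.73 kg/s.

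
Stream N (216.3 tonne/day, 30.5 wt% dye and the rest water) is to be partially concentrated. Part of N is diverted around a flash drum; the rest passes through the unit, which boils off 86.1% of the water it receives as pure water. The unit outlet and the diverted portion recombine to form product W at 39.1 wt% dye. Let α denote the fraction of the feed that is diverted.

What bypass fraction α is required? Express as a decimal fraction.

All 216.3×0.305 = 65.972 tonne/day of dye reaches W, so W = 65.972/0.391 = 168.73 tonne/day and vapour = 47.575 tonne/day.
The evaporator receives (1−α)·216.3 of feed at 0.695 water and removes 0.861 of that water:
0.861×0.695×(1−α)×216.3 = 47.575
(1−α) = 47.575/129.43 = 0.3676;  α = 0.6324.

0.632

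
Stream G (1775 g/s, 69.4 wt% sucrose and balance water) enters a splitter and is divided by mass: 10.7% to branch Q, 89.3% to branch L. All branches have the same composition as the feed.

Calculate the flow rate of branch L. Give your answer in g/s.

1585 g/s

Branch L flow = 0.893×1775 = 1585.1 g/s.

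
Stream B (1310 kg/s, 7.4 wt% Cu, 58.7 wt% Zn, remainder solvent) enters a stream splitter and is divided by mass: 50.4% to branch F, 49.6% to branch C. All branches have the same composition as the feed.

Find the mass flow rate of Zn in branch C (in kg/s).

381.4 kg/s

Branch C total = 0.496×1310 = 649.76 kg/s.
Zn in C = 0.587×649.76 = 381.41 kg/s.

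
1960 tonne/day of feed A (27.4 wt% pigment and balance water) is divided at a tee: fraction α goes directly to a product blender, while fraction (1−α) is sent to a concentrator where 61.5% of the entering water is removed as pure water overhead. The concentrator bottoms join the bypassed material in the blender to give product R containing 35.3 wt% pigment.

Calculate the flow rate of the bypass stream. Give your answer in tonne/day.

977.6 tonne/day

All 1960×0.274 = 537.04 tonne/day of pigment reaches R, so R = 537.04/0.353 = 1521.4 tonne/day and vapour = 438.64 tonne/day.
The evaporator receives (1−α)·1960 of feed at 0.726 water and removes 0.615 of that water:
0.615×0.726×(1−α)×1960 = 438.64
(1−α) = 438.64/875.12 = 0.5012;  α = 0.4988.
Bypass flow = 0.4988×1960 = 977.58 tonne/day.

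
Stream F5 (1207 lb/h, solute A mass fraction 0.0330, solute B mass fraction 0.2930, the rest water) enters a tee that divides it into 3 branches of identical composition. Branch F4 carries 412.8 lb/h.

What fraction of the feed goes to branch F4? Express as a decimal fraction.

0.342

Fraction to F4 = 412.8/1207 = 0.3420.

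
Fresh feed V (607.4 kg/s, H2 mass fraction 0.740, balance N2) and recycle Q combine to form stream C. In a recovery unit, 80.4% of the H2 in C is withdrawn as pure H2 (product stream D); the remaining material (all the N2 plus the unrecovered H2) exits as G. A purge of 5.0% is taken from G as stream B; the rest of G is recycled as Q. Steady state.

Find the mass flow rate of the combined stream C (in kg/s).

N2 enters only via V and leaves only via the purge: 607.4×0.260 = 0.050×(N2 in G), and the recovery unit passes all N2, so N2 in C = N2 in G = 3158.5 kg/s.
H2 in C: m_A = 607.4×0.740 + (1−0.050)·(1−0.804)·m_A, so m_A = 449.48/0.8138 = 552.32 kg/s.
C = 552.32 + 3158.5 = 3710.8 kg/s.

3711 kg/s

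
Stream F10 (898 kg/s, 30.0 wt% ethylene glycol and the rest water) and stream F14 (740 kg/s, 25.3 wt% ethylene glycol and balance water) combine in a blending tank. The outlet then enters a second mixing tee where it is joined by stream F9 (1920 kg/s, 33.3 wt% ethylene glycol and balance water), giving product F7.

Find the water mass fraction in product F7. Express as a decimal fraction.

0.692

Overall, product flow = 3558 kg/s.
water in = 898×0.700 + 740×0.747 + 1920×0.667 = 2462 kg/s.
water fraction in F7 = 0.692.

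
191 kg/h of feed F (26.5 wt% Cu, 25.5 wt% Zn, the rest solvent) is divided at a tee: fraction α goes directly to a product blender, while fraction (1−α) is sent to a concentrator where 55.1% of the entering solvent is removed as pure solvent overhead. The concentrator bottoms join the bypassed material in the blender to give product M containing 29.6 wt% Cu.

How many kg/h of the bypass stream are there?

115.4 kg/h

All 191×0.265 = 50.615 kg/h of Cu reaches M, so M = 50.615/0.296 = 171 kg/h and vapour = 20.003 kg/h.
The evaporator receives (1−α)·191 of feed at 0.480 solvent and removes 0.551 of that solvent:
0.551×0.480×(1−α)×191 = 20.003
(1−α) = 20.003/50.516 = 0.3960;  α = 0.6040.
Bypass flow = 0.6040×191 = 115.37 kg/h.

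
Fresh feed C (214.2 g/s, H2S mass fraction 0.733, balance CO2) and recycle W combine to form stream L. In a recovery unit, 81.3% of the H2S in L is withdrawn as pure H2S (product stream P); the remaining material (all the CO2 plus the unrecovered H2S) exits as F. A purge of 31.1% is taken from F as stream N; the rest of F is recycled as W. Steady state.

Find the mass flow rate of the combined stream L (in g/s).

CO2 enters only via C and leaves only via the purge: 214.2×0.267 = 0.311×(CO2 in F), and the recovery unit passes all CO2, so CO2 in L = CO2 in F = 183.9 g/s.
H2S in L: m_A = 214.2×0.733 + (1−0.311)·(1−0.813)·m_A, so m_A = 157.01/0.8712 = 180.23 g/s.
L = 180.23 + 183.9 = 364.13 g/s.

364.1 g/s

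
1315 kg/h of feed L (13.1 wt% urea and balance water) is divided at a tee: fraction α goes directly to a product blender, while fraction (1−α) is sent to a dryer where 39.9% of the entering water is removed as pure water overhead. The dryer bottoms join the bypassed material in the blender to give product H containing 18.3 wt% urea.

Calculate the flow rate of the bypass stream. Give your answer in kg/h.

All 1315×0.131 = 172.27 kg/h of urea reaches H, so H = 172.27/0.183 = 941.34 kg/h and vapour = 373.66 kg/h.
The evaporator receives (1−α)·1315 of feed at 0.869 water and removes 0.399 of that water:
0.399×0.869×(1−α)×1315 = 373.66
(1−α) = 373.66/455.95 = 0.8195;  α = 0.1805.
Bypass flow = 0.1805×1315 = 237.33 kg/h.

237.3 kg/h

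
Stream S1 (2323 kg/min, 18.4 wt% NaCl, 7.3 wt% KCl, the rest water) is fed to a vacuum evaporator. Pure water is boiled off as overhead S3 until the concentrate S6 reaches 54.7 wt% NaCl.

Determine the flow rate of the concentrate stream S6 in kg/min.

781.4 kg/min

NaCl is conserved: 2323×0.184 = 427.43 kg/min all reports to the concentrate.
Concentrate = 427.43/(target fraction) = 781.41 kg/min.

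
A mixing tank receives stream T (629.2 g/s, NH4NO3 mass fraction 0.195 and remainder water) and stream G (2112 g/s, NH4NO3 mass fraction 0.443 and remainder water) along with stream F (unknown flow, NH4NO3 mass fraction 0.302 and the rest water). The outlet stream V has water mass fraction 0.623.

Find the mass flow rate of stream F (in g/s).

331.7 g/s

Let F be the unknown flow. Total out = 2741.2 + F.
water balance: 1682.9 + 0.698·F = 0.623·(2741.2 + F)
(0.698 − 0.623)·F = 0.623×2741.2 − 1682.9 = 24.878
F = 24.878 / 0.075 = 331.7 g/s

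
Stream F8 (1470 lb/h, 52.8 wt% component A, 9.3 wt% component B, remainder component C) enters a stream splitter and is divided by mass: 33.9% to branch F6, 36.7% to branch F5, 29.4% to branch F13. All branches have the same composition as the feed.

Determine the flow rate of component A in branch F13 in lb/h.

Branch F13 total = 0.294×1470 = 432.18 lb/h.
component A in F13 = 0.528×432.18 = 228.19 lb/h.

228.2 lb/h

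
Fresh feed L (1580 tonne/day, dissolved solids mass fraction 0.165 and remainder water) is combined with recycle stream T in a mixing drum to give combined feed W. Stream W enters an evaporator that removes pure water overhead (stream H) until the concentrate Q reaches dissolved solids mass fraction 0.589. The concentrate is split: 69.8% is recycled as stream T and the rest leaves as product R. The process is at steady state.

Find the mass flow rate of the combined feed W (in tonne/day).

Overall dissolved solids balance (none leaves overhead): dissolved solids in fresh feed = dissolved solids in product, i.e. 1580×0.165 = (1−0.698)·Q·0.589.
Q = 260.7/(0.589×0.302) = 1465.6 tonne/day.
Recycle T = 0.698×1465.6 = 1023 tonne/day.
Combined feed W = 1580 + 1023 = 2603 tonne/day.

2603 tonne/day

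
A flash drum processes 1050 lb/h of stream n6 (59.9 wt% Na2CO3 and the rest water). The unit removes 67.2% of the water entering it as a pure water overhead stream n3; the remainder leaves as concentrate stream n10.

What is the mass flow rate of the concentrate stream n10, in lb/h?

water entering = 1050×0.401 = 421.05 lb/h; overhead removed = 0.672×421.05 = 282.95 lb/h.
Concentrate = 1050 − 282.95 = 767.05 lb/h.

767.1 lb/h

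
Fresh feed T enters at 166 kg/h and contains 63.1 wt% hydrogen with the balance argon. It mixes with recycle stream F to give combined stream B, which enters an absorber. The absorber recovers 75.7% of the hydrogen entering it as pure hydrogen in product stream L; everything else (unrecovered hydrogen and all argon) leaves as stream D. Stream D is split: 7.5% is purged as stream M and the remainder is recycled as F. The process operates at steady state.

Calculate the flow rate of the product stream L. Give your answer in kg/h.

hydrogen in B: m_A = 166×0.631 + (1−0.075)·(1−0.757)·m_A, so m_A = 104.75/0.7752 = 135.12 kg/h.
Product L = 0.757×135.12 = 102.28 kg/h.

102.3 kg/h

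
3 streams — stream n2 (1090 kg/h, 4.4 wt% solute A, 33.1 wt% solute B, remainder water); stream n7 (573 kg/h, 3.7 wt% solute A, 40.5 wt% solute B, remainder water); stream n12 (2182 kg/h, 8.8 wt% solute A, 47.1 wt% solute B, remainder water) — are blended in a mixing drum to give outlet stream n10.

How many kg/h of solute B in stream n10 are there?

solute B out = solute B in = 1090×0.331 + 573×0.405 + 2182×0.471 = 1620.6 kg/h.

1621 kg/h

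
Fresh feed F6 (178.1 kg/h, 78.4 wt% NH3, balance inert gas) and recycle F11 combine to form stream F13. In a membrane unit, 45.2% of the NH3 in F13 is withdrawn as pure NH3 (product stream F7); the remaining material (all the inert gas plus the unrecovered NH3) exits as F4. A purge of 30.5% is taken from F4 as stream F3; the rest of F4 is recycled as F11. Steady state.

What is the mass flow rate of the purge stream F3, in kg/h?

inert gas enters only via F6 and leaves only via the purge: 178.1×0.216 = 0.305×(inert gas in F4), and the membrane unit passes all inert gas, so inert gas in F13 = inert gas in F4 = 126.13 kg/h.
NH3 in F13: m_A = 178.1×0.784 + (1−0.305)·(1−0.452)·m_A, so m_A = 139.63/0.6191 = 225.52 kg/h.
F4 = (1−0.452)×225.52 + 126.13 = 249.72 kg/h.
Purge F3 = 0.305×249.72 = 76.164 kg/h.

76.16 kg/h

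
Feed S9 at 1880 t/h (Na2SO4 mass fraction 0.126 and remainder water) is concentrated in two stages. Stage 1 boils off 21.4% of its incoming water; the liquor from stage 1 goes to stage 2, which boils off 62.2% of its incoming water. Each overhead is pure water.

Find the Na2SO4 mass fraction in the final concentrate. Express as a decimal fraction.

water in feed = 1880×0.874 = 1643.1 t/h.
After stage 1: water left = (1−0.214)×1643.1 = 1291.5; stream total = 1528.4 t/h.
After stage 2: water left = (1−0.622)×1291.5 = 488.18; final concentrate = 725.06 t/h.
Na2SO4 fraction = 236.88/725.06 = 0.327.

0.327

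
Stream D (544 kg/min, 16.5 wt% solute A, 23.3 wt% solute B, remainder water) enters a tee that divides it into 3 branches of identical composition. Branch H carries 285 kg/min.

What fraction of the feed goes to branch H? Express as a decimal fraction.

0.524

Fraction to H = 285/544 = 0.5239.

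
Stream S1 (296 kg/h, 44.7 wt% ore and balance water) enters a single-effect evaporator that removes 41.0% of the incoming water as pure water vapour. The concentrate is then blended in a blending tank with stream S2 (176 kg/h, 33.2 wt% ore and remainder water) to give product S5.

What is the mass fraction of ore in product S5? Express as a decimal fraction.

Vapour removed = 0.410×0.553×296 = 67.112 kg/h; concentrate = 228.89 kg/h.
ore reaching the mixer = 132.31 (from concentrate) + 176×0.332 = 190.74 kg/h.
Product flow = 228.89 + 176 = 404.89 kg/h; ore fraction = 0.471.

0.471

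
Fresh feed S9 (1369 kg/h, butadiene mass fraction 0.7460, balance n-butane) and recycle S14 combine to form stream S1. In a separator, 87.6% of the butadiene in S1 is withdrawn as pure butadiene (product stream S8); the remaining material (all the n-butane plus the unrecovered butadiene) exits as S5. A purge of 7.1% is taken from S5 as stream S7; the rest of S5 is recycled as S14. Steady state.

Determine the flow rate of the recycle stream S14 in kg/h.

n-butane enters only via S9 and leaves only via the purge: 1369×0.254 = 0.071×(n-butane in S5), and the separator passes all n-butane, so n-butane in S1 = n-butane in S5 = 4897.5 kg/h.
butadiene in S1: m_A = 1369×0.746 + (1−0.071)·(1−0.876)·m_A, so m_A = 1021.3/0.8848 = 1154.2 kg/h.
S5 = (1−0.876)×1154.2 + 4897.5 = 5040.7 kg/h.
Recycle S14 = (1−0.071)×5040.7 = 4682.8 kg/h.

4683 kg/h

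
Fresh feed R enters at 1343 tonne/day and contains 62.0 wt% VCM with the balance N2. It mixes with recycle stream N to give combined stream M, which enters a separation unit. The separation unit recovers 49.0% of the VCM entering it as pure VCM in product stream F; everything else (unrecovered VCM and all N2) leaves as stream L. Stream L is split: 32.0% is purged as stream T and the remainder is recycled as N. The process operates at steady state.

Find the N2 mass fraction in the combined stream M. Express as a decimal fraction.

N2 enters only via R and leaves only via the purge: 1343×0.380 = 0.320×(N2 in L), and the separation unit passes all N2, so N2 in M = N2 in L = 1594.8 tonne/day.
VCM in M: m_A = 1343×0.620 + (1−0.320)·(1−0.490)·m_A, so m_A = 832.66/0.6532 = 1274.7 tonne/day.
M = 1274.7 + 1594.8 = 2869.6 tonne/day.
N2 fraction in M = 1594.8/2869.6 = 0.5558.

0.5558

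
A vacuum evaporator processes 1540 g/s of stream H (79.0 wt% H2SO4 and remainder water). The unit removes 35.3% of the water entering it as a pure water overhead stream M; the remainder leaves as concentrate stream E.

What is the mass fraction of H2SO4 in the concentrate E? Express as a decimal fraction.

0.8533

H2SO4 is not removed: 1540×0.790 = 1216.6 g/s of H2SO4 enters E.
water entering = 1540×0.210 = 323.4 g/s; overhead removed = 0.353×323.4 = 114.16 g/s.
Concentrate = 1540 − 114.16 = 1425.8 g/s.
Mass fraction = 1216.6/1425.8 = 0.8533.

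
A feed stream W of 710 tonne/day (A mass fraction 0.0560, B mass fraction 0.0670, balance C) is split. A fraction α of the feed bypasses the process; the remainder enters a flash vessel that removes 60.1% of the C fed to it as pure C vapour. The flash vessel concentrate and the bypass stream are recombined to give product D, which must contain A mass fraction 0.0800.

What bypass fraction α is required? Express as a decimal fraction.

All 710×0.056 = 39.76 tonne/day of A reaches D, so D = 39.76/0.080 = 497 tonne/day and vapour = 213 tonne/day.
The evaporator receives (1−α)·710 of feed at 0.877 C and removes 0.601 of that C:
0.601×0.877×(1−α)×710 = 213
(1−α) = 213/374.22 = 0.5692;  α = 0.4308.

0.431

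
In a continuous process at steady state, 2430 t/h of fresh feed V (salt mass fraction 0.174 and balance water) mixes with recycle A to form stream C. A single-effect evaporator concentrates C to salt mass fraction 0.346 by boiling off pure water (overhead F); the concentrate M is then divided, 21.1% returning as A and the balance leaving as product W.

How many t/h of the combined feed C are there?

Overall salt balance (none leaves overhead): salt in fresh feed = salt in product, i.e. 2430×0.174 = (1−0.211)·M·0.346.
M = 422.82/(0.346×0.789) = 1548.8 t/h.
Recycle A = 0.211×1548.8 = 326.8 t/h.
Combined feed C = 2430 + 326.8 = 2756.8 t/h.

2757 t/h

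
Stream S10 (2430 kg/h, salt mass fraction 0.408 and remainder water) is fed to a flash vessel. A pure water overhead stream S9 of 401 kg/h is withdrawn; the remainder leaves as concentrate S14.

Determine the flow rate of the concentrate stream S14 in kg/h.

Concentrate = 2430 − 401 = 2029 kg/h.

2029 kg/h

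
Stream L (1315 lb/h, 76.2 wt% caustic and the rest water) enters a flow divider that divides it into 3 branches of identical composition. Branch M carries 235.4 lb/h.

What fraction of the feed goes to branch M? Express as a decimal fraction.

Fraction to M = 235.4/1315 = 0.1790.

0.179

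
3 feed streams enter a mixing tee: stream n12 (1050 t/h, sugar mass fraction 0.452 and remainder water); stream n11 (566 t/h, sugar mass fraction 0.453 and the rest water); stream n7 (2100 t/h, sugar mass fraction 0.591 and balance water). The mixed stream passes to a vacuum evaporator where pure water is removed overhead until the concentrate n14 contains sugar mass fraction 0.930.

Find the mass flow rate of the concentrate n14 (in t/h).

sugar entering = 1050×0.452 + 566×0.453 + 2100×0.591 = 1972.1 t/h.
All sugar reports to n14, so n14 = 1972.1/0.930 = 2120.5 t/h.

2121 t/h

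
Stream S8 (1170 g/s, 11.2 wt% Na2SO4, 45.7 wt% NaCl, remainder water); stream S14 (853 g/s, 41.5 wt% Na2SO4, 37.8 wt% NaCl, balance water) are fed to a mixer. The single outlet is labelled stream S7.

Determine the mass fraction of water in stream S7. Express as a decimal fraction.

Total flow out = 1170 + 853 = 2023 g/s.
water in = 1170×0.431 + 853×0.207 = 680.84 g/s.
water mass fraction in S7 = 680.84/2023 = 0.337.

0.337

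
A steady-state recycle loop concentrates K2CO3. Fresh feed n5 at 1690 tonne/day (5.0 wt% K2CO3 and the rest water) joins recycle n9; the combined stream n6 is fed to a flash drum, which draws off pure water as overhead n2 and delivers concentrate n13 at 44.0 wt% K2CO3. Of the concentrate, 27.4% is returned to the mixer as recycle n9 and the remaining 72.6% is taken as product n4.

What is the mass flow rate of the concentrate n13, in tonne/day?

Overall K2CO3 balance (none leaves overhead): K2CO3 in fresh feed = K2CO3 in product, i.e. 1690×0.050 = (1−0.274)·n13·0.440.
n13 = 84.5/(0.440×0.726) = 264.53 tonne/day.

264.5 tonne/day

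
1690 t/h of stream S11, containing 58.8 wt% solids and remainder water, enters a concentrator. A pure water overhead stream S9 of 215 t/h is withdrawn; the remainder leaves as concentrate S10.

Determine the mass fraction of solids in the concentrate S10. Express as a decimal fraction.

solids is not removed: 1690×0.588 = 993.72 t/h of solids enters S10.
Concentrate = 1690 − 215 = 1475 t/h.
Mass fraction = 993.72/1475 = 0.674.

0.674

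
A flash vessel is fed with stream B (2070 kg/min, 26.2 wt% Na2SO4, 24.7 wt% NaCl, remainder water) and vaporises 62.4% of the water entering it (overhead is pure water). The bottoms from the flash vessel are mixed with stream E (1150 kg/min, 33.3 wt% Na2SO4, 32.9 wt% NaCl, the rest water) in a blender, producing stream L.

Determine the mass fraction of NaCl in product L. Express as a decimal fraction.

Vapour removed = 0.624×0.491×2070 = 634.21 kg/min; concentrate = 1435.8 kg/min.
NaCl reaching the mixer = 511.29 (from concentrate) + 1150×0.329 = 889.64 kg/min.
Product flow = 1435.8 + 1150 = 2585.8 kg/min; NaCl fraction = 0.344.

0.344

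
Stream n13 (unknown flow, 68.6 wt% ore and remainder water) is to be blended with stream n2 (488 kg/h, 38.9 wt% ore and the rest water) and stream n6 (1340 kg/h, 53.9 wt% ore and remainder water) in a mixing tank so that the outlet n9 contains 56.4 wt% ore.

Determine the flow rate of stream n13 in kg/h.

974.6 kg/h

Let n13 be the unknown flow. Total out = 1828 + n13.
ore balance: 912.09 + 0.686·n13 = 0.564·(1828 + n13)
(0.686 − 0.564)·n13 = 0.564×1828 − 912.09 = 118.9
n13 = 118.9 / 0.122 = 974.59 kg/h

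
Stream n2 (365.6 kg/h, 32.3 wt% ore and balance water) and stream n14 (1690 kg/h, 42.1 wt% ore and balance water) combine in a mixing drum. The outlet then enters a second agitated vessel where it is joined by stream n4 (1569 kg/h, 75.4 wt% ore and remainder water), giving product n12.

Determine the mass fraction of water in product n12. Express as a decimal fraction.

Overall, product flow = 3624.6 kg/h.
water in = 365.6×0.677 + 1690×0.579 + 1569×0.246 = 1612 kg/h.
water fraction in n12 = 0.4447.

0.4447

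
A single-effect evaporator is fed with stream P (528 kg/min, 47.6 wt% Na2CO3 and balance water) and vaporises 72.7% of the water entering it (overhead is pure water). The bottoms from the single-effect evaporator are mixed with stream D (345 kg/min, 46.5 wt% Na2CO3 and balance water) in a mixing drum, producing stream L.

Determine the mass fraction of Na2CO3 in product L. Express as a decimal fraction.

Vapour removed = 0.727×0.524×528 = 201.14 kg/min; concentrate = 326.86 kg/min.
Na2CO3 reaching the mixer = 251.33 (from concentrate) + 345×0.465 = 411.75 kg/min.
Product flow = 326.86 + 345 = 671.86 kg/min; Na2CO3 fraction = 0.6129.

0.6129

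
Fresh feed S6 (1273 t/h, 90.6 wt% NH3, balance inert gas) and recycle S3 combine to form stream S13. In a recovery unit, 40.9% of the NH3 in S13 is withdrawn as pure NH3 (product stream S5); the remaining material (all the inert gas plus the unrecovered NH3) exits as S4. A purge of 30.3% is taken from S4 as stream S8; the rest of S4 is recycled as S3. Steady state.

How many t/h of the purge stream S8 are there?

inert gas enters only via S6 and leaves only via the purge: 1273×0.094 = 0.303×(inert gas in S4), and the recovery unit passes all inert gas, so inert gas in S13 = inert gas in S4 = 394.92 t/h.
NH3 in S13: m_A = 1273×0.906 + (1−0.303)·(1−0.409)·m_A, so m_A = 1153.3/0.5881 = 1961.2 t/h.
S4 = (1−0.409)×1961.2 + 394.92 = 1554 t/h.
Purge S8 = 0.303×1554 = 470.86 t/h.

470.9 t/h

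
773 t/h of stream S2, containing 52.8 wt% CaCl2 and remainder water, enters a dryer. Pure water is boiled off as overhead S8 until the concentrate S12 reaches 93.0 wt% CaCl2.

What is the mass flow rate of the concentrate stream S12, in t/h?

CaCl2 is conserved: 773×0.528 = 408.14 t/h all reports to the concentrate.
Concentrate = 408.14/(target fraction) = 438.86 t/h.

438.9 t/h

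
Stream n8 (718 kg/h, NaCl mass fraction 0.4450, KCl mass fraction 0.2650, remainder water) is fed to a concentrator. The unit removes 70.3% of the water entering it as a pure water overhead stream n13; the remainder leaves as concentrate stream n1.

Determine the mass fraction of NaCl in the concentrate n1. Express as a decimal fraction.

NaCl is not removed: 718×0.445 = 319.51 kg/h of NaCl enters n1.
water entering = 718×0.290 = 208.22 kg/h; overhead removed = 0.703×208.22 = 146.38 kg/h.
Concentrate = 718 − 146.38 = 571.62 kg/h.
Mass fraction = 319.51/571.62 = 0.5590.

0.5590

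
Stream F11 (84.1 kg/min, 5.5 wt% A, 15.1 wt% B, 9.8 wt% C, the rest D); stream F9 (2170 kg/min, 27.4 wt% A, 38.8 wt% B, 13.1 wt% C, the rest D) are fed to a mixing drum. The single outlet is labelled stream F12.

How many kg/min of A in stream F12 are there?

599.2 kg/min

A out = A in = 84.1×0.055 + 2170×0.274 = 599.21 kg/min.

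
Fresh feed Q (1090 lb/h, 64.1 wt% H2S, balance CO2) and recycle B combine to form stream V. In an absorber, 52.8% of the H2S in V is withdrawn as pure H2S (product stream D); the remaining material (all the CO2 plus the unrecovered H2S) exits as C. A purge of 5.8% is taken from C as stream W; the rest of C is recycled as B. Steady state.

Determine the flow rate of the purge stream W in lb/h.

CO2 enters only via Q and leaves only via the purge: 1090×0.359 = 0.058×(CO2 in C), and the absorber passes all CO2, so CO2 in V = CO2 in C = 6746.7 lb/h.
H2S in V: m_A = 1090×0.641 + (1−0.058)·(1−0.528)·m_A, so m_A = 698.69/0.5554 = 1258 lb/h.
C = (1−0.528)×1258 + 6746.7 = 7340.5 lb/h.
Purge W = 0.058×7340.5 = 425.75 lb/h.

425.8 lb/h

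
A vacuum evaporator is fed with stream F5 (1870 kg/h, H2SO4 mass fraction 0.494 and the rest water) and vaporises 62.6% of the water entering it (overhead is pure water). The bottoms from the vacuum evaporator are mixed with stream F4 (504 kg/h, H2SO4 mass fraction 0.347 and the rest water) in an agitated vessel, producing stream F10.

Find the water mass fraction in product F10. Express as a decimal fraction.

Vapour removed = 0.626×0.506×1870 = 592.33 kg/h; concentrate = 1277.7 kg/h.
water reaching the mixer = 353.89 (from concentrate) + 504×0.653 = 683 kg/h.
Product flow = 1277.7 + 504 = 1781.7 kg/h; water fraction = 0.383.

0.383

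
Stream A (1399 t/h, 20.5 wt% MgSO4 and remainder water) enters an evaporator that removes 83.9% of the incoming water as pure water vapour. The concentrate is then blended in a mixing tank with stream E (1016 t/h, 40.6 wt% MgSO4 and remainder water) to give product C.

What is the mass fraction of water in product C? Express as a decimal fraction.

0.5281

Vapour removed = 0.839×0.795×1399 = 933.14 t/h; concentrate = 465.86 t/h.
water reaching the mixer = 179.07 (from concentrate) + 1016×0.594 = 782.57 t/h.
Product flow = 465.86 + 1016 = 1481.9 t/h; water fraction = 0.5281.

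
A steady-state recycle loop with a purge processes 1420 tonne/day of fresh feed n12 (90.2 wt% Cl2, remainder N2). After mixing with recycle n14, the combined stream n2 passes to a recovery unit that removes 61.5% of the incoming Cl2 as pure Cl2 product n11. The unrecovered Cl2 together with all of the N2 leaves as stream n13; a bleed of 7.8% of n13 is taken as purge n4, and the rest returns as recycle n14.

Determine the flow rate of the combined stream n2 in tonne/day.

N2 enters only via n12 and leaves only via the purge: 1420×0.098 = 0.078×(N2 in n13), and the recovery unit passes all N2, so N2 in n2 = N2 in n13 = 1784.1 tonne/day.
Cl2 in n2: m_A = 1420×0.902 + (1−0.078)·(1−0.615)·m_A, so m_A = 1280.8/0.6450 = 1985.7 tonne/day.
n2 = 1985.7 + 1784.1 = 3769.8 tonne/day.

3770 tonne/day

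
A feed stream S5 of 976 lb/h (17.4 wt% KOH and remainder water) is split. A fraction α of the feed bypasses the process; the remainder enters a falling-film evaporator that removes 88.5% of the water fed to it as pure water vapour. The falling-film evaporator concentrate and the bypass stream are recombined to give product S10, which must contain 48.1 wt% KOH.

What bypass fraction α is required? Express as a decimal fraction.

All 976×0.174 = 169.82 lb/h of KOH reaches S10, so S10 = 169.82/0.481 = 353.06 lb/h and vapour = 622.94 lb/h.
The evaporator receives (1−α)·976 of feed at 0.826 water and removes 0.885 of that water:
0.885×0.826×(1−α)×976 = 622.94
(1−α) = 622.94/713.47 = 0.8731;  α = 0.1269.

0.127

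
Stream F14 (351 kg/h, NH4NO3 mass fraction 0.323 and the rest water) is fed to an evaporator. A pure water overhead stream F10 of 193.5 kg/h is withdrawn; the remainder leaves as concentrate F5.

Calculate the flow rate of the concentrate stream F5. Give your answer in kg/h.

Concentrate = 351 − 193.5 = 157.5 kg/h.

157.5 kg/h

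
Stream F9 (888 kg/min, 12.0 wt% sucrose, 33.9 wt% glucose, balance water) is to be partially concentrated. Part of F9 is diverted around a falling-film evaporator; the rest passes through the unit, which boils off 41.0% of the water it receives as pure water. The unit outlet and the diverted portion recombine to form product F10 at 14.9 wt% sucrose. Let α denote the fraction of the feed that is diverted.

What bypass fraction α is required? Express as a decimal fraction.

0.123

All 888×0.120 = 106.56 kg/min of sucrose reaches F10, so F10 = 106.56/0.149 = 715.17 kg/min and vapour = 172.83 kg/min.
The evaporator receives (1−α)·888 of feed at 0.541 water and removes 0.410 of that water:
0.410×0.541×(1−α)×888 = 172.83
(1−α) = 172.83/196.97 = 0.8775;  α = 0.1225.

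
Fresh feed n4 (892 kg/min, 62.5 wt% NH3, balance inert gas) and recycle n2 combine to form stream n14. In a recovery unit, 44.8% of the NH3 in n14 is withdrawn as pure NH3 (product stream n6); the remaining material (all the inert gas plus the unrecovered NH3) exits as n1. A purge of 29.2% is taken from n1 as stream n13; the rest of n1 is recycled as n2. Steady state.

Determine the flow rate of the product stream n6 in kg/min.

410 kg/min

NH3 in n14: m_A = 892×0.625 + (1−0.292)·(1−0.448)·m_A, so m_A = 557.5/0.6092 = 915.16 kg/min.
Product n6 = 0.448×915.16 = 409.99 kg/min.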